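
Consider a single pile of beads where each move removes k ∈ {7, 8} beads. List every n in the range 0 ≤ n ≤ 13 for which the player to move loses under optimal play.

0, 1, 2, 3, 4, 5, 6

Grundy values for subtraction set {7, 8}:
g(0) = mex{} = 0
g(1) = mex{} = 0
g(2) = mex{} = 0
g(3) = mex{} = 0
g(4) = mex{} = 0
g(5) = mex{} = 0
g(6) = mex{} = 0
g(7) = mex{0} = 1
g(8) = mex{0} = 1
g(9) = mex{0} = 1
g(10) = mex{0} = 1
g(11) = mex{0} = 1
g(12) = mex{0} = 1
g(13) = mex{0} = 1
The P-positions (g = 0) in 0..13 are 0, 1, 2, 3, 4, 5, 6.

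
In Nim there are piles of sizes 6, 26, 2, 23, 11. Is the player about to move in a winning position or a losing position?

Nim-sum: 6 ^ 26 ^ 2 ^ 23 ^ 11 = 2.
The nim-sum is 2 ≠ 0, so this is an N-position: the player to move can win.

Winning position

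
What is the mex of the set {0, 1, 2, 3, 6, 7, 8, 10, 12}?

4

The values 0, 1, 2, 3 are all present; 4 is the first non-negative integer missing from the set.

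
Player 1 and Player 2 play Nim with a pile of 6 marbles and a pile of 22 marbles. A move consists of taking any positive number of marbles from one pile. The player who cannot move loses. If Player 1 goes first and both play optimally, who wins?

Player 1 wins

Nim-sum: 6 ^ 22 = 16.
The nim-sum is 16 ≠ 0, so this is an N-position: the player to move can win; Player 1 has a winning move.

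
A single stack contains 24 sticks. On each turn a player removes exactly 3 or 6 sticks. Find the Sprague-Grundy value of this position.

2

Build the Grundy sequence with g(k) = mex{g(k−s) : s ∈ {3, 6}, s ≤ k}:
k:     0  1  2  3  4  5  6  7  8  9 10 11 12 13 14 15 16 17 18 19 20 21 22 23 24
g(k):  0  0  0  1  1  1  2  2  2  0  0  0  1  1  1  2  2  2  0  0  0  1  1  1  2
So g(24) = 2.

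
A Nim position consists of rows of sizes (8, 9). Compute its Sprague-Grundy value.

1

Nim-sum: 8 XOR 9 = 1.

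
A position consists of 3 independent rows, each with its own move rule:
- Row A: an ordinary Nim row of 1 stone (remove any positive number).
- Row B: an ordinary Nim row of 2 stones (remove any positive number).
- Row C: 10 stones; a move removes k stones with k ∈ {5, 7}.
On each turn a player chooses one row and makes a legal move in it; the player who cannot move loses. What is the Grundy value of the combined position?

Row A is a plain Nim row of size 1, so its Grundy value is 1.
Row B is a plain Nim row of size 2, so its Grundy value is 2.
Grundy values for row C (subtraction set {5, 7}):
k:     0  1  2  3  4  5  6  7  8  9 10
g(k):  0  0  0  0  0  1  1  1  1  1  2
So g(10) = 2.
The value of a disjunctive sum is the nim-sum of the parts.
Combined value = 1 XOR 2 XOR 2 = 1.

1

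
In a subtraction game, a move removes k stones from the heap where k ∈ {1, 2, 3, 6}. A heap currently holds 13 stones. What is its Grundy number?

Grundy values for subtraction set {1, 2, 3, 6}:
g(0) = mex{} = 0
g(1) = mex{0} = 1
g(2) = mex{0,1} = 2
g(3) = mex{0,1,2} = 3
g(4) = mex{1,2,3} = 0
g(5) = mex{0,2,3} = 1
g(6) = mex{0,1,3} = 2
g(7) = mex{0,1,2} = 3
g(8) = mex{1,2,3} = 0
g(9) = mex{0,2,3} = 1
g(10) = mex{0,1,3} = 2
g(11) = mex{0,1,2} = 3
g(12) = mex{1,2,3} = 0
g(13) = mex{0,2,3} = 1
So g(13) = 1.

1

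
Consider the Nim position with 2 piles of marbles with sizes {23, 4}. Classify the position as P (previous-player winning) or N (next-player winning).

N-position

Nim-sum: 23 ⊕ 4 = 19.
The nim-sum is 19 ≠ 0, so this is an N-position: the player to move can win.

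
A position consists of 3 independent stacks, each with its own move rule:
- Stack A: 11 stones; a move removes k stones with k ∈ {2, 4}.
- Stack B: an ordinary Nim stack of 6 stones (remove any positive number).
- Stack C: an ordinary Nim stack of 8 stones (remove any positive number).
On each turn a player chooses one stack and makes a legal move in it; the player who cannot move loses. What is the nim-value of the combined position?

Build the Grundy sequence for stack A with g(k) = mex{g(k−s) : s ∈ {2, 4}, s ≤ k}:
g(0) = mex{} = 0
g(1) = mex{} = 0
g(2) = mex{0} = 1
g(3) = mex{0} = 1
g(4) = mex{0,1} = 2
g(5) = mex{0,1} = 2
g(6) = mex{1,2} = 0
g(7) = mex{1,2} = 0
g(8) = mex{0,2} = 1
g(9) = mex{0,2} = 1
g(10) = mex{0,1} = 2
g(11) = mex{0,1} = 2
So g(11) = 2.
Stack B is a plain Nim stack of size 6, so its Grundy value is 6.
Stack C is a plain Nim stack of size 8, so its Grundy value is 8.
The value of a disjunctive sum is the nim-sum of the parts.
Combined value = 2 XOR 6 XOR 8 = 12.

12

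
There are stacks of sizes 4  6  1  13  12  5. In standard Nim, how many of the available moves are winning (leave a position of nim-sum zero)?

5

Nim-sum: 4 XOR 6 XOR 1 XOR 13 XOR 12 XOR 5 = 7.
The overall nim-sum is X = 7. A stack of size p has a winning move iff p XOR X < p (reduce it to p XOR X).
  4: 4 XOR 7 = 3 < 4 — winning move (to 3).
  6: 6 XOR 7 = 1 < 6 — winning move (to 1).
  1: 1 XOR 7 = 6 ≥ 1 — no move.
  13: 13 XOR 7 = 10 < 13 — winning move (to 10).
  12: 12 XOR 7 = 11 < 12 — winning move (to 11).
  5: 5 XOR 7 = 2 < 5 — winning move (to 2).
That gives 5 winning moves.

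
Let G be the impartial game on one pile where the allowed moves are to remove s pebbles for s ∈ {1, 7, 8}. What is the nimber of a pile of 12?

2

Compute g(0), g(1), … for moves {1, 7, 8}:
g(0) = mex{} = 0
g(1) = mex{0} = 1
g(2) = mex{1} = 0
g(3) = mex{0} = 1
g(4) = mex{1} = 0
g(5) = mex{0} = 1
g(6) = mex{1} = 0
g(7) = mex{0} = 1
g(8) = mex{0,1} = 2
g(9) = mex{0,1,2} = 3
g(10) = mex{0,1,3} = 2
g(11) = mex{0,1,2} = 3
g(12) = mex{0,1,3} = 2
So g(12) = 2.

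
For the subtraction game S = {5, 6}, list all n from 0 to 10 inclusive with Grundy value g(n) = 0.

0, 1, 2, 3, 4

Build the Grundy sequence with g(k) = mex{g(k−s) : s ∈ {5, 6}, s ≤ k}:
g(0) = mex{} = 0
g(1) = mex{} = 0
g(2) = mex{} = 0
g(3) = mex{} = 0
g(4) = mex{} = 0
g(5) = mex{0} = 1
g(6) = mex{0} = 1
g(7) = mex{0} = 1
g(8) = mex{0} = 1
g(9) = mex{0} = 1
g(10) = mex{0,1} = 2
The P-positions (g = 0) in 0..10 are 0, 1, 2, 3, 4.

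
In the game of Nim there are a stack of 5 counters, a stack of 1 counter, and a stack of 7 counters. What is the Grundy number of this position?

Compute the nim-sum pairwise:
5 ^ 1 = 4
4 ^ 7 = 3

3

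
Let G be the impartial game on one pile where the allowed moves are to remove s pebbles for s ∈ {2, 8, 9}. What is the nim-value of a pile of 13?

1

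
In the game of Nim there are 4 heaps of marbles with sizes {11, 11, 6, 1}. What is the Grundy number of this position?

7

Write each in binary and XOR column by column:
  1011  (11)
  1011  (11)
  0110  (6)
  0001  (1)
  ----
  0111  (7)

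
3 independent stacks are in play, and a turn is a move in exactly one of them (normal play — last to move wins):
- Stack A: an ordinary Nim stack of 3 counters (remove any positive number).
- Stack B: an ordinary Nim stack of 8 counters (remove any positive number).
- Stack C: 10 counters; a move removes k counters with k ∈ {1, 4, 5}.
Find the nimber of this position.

11

Stack A is a plain Nim stack of size 3, so its Grundy value is 3.
Stack B is a plain Nim stack of size 8, so its Grundy value is 8.
Build the Grundy sequence for stack C with g(k) = mex{g(k−s) : s ∈ {1, 4, 5}, s ≤ k}:
g(0) = mex{} = 0
g(1) = mex{0} = 1
g(2) = mex{1} = 0
g(3) = mex{0} = 1
g(4) = mex{0,1} = 2
g(5) = mex{0,1,2} = 3
g(6) = mex{0,1,3} = 2
g(7) = mex{0,1,2} = 3
g(8) = mex{1,2,3} = 0
g(9) = mex{0,2,3} = 1
g(10) = mex{1,2,3} = 0
So g(10) = 0.
The value of a disjunctive sum is the nim-sum of the parts.
Combined value = 3 ⊕ 8 ⊕ 0 = 11.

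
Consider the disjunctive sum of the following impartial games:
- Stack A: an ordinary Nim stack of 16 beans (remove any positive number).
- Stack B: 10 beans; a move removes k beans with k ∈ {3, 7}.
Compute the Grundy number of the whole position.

16

Stack A is a plain Nim stack of size 16, so its Grundy value is 16.
Build the Grundy sequence for stack B with g(k) = mex{g(k−s) : s ∈ {3, 7}, s ≤ k}:
k:     0  1  2  3  4  5  6  7  8  9 10
g(k):  0  0  0  1  1  1  0  2  2  1  0
So g(10) = 0.
The value of a disjunctive sum is the nim-sum of the parts.
Combined value = 16 ⊕ 0 = 16.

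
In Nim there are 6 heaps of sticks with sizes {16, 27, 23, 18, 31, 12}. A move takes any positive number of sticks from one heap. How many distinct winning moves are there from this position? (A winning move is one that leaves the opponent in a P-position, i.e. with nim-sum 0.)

5

Compute the nim-sum pairwise:
16 ⊕ 27 = 11
11 ⊕ 23 = 28
28 ⊕ 18 = 14
14 ⊕ 31 = 17
17 ⊕ 12 = 29
The overall nim-sum is X = 29. A heap of size p has a winning move iff p XOR X < p (reduce it to p XOR X).
  16: 16 XOR 29 = 13 < 16 — winning move (to 13).
  27: 27 XOR 29 = 6 < 27 — winning move (to 6).
  23: 23 XOR 29 = 10 < 23 — winning move (to 10).
  18: 18 XOR 29 = 15 < 18 — winning move (to 15).
  31: 31 XOR 29 = 2 < 31 — winning move (to 2).
  12: 12 XOR 29 = 17 ≥ 12 — no move.
That gives 5 winning moves.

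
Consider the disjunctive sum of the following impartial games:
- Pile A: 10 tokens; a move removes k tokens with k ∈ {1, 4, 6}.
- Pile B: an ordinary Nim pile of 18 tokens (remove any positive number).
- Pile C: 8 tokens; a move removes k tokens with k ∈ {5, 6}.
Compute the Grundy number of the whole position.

Build the Grundy sequence for pile A with g(k) = mex{g(k−s) : s ∈ {1, 4, 6}, s ≤ k}:
k:     0  1  2  3  4  5  6  7  8  9 10
g(k):  0  1  0  1  2  0  1  0  1  2  0
So g(10) = 0.
Pile B is a plain Nim pile of size 18, so its Grundy value is 18.
For pile C, compute g(0), g(1), … with moves {5, 6}:
k:     0  1  2  3  4  5  6  7  8
g(k):  0  0  0  0  0  1  1  1  1
So g(8) = 1.
The value of a disjunctive sum is the nim-sum of the parts.
Combined value = 0 ⊕ 18 ⊕ 1 = 19.

19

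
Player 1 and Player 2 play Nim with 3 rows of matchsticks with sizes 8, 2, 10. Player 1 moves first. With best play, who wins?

Player 2 wins

Nim-sum: 8 XOR 2 XOR 10 = 0.
The nim-sum is 0, so this is a P-position: the player to move is in a losing position under optimal play; Player 1 is about to move from it and so loses — Player 2 wins.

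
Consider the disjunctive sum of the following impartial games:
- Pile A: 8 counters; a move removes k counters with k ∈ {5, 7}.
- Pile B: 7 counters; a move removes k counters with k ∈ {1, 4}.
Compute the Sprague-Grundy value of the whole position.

Grundy values for pile A (subtraction set {5, 7}):
g(0) = mex{} = 0
g(1) = mex{} = 0
g(2) = mex{} = 0
g(3) = mex{} = 0
g(4) = mex{} = 0
g(5) = mex{0} = 1
g(6) = mex{0} = 1
g(7) = mex{0} = 1
g(8) = mex{0} = 1
So g(8) = 1.
Build the Grundy sequence for pile B with g(k) = mex{g(k−s) : s ∈ {1, 4}, s ≤ k}:
g(0) = mex{} = 0
g(1) = mex{0} = 1
g(2) = mex{1} = 0
g(3) = mex{0} = 1
g(4) = mex{0,1} = 2
g(5) = mex{1,2} = 0
g(6) = mex{0} = 1
g(7) = mex{1} = 0
So g(7) = 0.
By the Sprague-Grundy theorem, the Grundy value of a sum of independent games is the XOR of the component values.
Combined value = 1 XOR 0 = 1.

1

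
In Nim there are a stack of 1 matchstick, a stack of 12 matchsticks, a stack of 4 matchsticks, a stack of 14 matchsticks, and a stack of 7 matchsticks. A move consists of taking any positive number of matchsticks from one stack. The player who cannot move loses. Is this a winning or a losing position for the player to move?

Losing position

Compute the nim-sum pairwise:
1 XOR 12 = 13
13 XOR 4 = 9
9 XOR 14 = 7
7 XOR 7 = 0
The nim-sum is 0, so this is a P-position: the player to move is in a losing position under optimal play.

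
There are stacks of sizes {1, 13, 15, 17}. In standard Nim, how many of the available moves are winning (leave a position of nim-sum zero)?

1

Nim-sum: 1 XOR 13 XOR 15 XOR 17 = 18.
The overall nim-sum is X = 18. A stack of size p has a winning move iff p XOR X < p (reduce it to p XOR X).
  1: 1 XOR 18 = 19 ≥ 1 — no move.
  13: 13 XOR 18 = 31 ≥ 13 — no move.
  15: 15 XOR 18 = 29 ≥ 15 — no move.
  17: 17 XOR 18 = 3 < 17 — winning move (to 3).
That gives 1 winning move.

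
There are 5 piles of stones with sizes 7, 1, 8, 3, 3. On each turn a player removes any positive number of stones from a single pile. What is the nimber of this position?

Nim-sum: 7 ^ 1 ^ 8 ^ 3 ^ 3 = 14.

14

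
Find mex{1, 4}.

0

0 is not in the set, so the mex is 0.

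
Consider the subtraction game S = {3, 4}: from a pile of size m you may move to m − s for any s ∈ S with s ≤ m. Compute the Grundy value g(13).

Build the Grundy sequence with g(k) = mex{g(k−s) : s ∈ {3, 4}, s ≤ k}:
k:     0  1  2  3  4  5  6  7  8  9 10 11 12 13
g(k):  0  0  0  1  1  1  2  0  0  0  1  1  1  2
So g(13) = 2.

2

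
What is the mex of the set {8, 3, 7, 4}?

0 is not in the set, so the mex is 0.

0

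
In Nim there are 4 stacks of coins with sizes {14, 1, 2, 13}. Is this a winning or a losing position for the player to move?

Losing position

Nim-sum: 14 XOR 1 XOR 2 XOR 13 = 0.
The nim-sum is 0, so this is a P-position: the player to move is in a losing position under optimal play.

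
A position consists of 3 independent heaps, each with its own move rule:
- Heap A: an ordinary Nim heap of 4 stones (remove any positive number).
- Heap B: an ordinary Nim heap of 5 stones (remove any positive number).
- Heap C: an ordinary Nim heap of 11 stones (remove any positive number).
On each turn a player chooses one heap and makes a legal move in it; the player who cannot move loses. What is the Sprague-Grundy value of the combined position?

10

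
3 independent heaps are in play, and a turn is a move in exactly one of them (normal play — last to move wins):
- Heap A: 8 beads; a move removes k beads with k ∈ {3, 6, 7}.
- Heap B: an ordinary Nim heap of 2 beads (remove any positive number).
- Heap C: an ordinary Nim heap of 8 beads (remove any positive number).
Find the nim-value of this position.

For heap A, compute g(0), g(1), … with moves {3, 6, 7}:
k:     0  1  2  3  4  5  6  7  8
g(k):  0  0  0  1  1  1  2  2  2
So g(8) = 2.
Heap B is a plain Nim heap of size 2, so its Grundy value is 2.
Heap C is a plain Nim heap of size 8, so its Grundy value is 8.
By the Sprague-Grundy theorem, the Grundy value of a sum of independent games is the XOR of the component values.
Combined value = 2 ⊕ 2 ⊕ 8 = 8.

8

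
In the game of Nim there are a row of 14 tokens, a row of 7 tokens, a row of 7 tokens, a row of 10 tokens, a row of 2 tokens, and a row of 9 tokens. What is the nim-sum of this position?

Compute the nim-sum pairwise:
14 ⊕ 7 = 9
9 ⊕ 7 = 14
14 ⊕ 10 = 4
4 ⊕ 2 = 6
6 ⊕ 9 = 15

15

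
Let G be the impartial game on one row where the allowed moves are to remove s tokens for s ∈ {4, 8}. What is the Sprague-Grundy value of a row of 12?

Grundy values for subtraction set {4, 8}:
k:     0  1  2  3  4  5  6  7  8  9 10 11 12
g(k):  0  0  0  0  1  1  1  1  2  2  2  2  0
So g(12) = 0.

0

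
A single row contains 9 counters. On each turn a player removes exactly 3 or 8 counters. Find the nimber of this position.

Build the Grundy sequence with g(k) = mex{g(k−s) : s ∈ {3, 8}, s ≤ k}:
k:     0  1  2  3  4  5  6  7  8  9
g(k):  0  0  0  1  1  1  0  0  2  1
So g(9) = 1.

1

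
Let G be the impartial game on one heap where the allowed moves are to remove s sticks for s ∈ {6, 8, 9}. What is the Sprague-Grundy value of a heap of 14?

Compute g(0), g(1), … for moves {6, 8, 9}:
g(0) = mex{} = 0
g(1) = mex{} = 0
g(2) = mex{} = 0
g(3) = mex{} = 0
g(4) = mex{} = 0
g(5) = mex{} = 0
g(6) = mex{0} = 1
g(7) = mex{0} = 1
g(8) = mex{0} = 1
g(9) = mex{0} = 1
g(10) = mex{0} = 1
g(11) = mex{0} = 1
g(12) = mex{0,1} = 2
g(13) = mex{0,1} = 2
g(14) = mex{0,1} = 2
So g(14) = 2.

2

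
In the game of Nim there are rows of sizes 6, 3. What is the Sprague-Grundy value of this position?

5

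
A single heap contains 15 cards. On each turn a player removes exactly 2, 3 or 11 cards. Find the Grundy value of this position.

0

Build the Grundy sequence with g(k) = mex{g(k−s) : s ∈ {2, 3, 11}, s ≤ k}:
k:     0  1  2  3  4  5  6  7  8  9 10 11 12 13 14 15
g(k):  0  0  1  1  2  0  0  1  1  2  0  3  1  2  0  0
So g(15) = 0.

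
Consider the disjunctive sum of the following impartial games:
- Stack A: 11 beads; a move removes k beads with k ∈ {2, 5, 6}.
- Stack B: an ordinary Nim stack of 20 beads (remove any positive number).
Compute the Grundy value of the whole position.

20

Build the Grundy sequence for stack A with g(k) = mex{g(k−s) : s ∈ {2, 5, 6}, s ≤ k}:
g(0) = mex{} = 0
g(1) = mex{} = 0
g(2) = mex{0} = 1
g(3) = mex{0} = 1
g(4) = mex{1} = 0
g(5) = mex{0,1} = 2
g(6) = mex{0} = 1
g(7) = mex{0,1,2} = 3
g(8) = mex{1} = 0
g(9) = mex{0,1,3} = 2
g(10) = mex{0,2} = 1
g(11) = mex{1,2} = 0
So g(11) = 0.
Stack B is a plain Nim stack of size 20, so its Grundy value is 20.
By the Sprague-Grundy theorem, the Grundy value of a sum of independent games is the XOR of the component values.
Combined value = 0 ⊕ 20 = 20.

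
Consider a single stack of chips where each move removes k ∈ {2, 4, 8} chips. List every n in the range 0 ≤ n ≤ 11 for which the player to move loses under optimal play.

0, 1, 6, 7

Compute g(0), g(1), … for moves {2, 4, 8}:
k:     0  1  2  3  4  5  6  7  8  9 10 11
g(k):  0  0  1  1  2  2  0  0  1  1  2  2
The P-positions (g = 0) in 0..11 are 0, 1, 6, 7.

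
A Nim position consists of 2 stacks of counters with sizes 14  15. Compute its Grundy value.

Compute the nim-sum pairwise:
14 ⊕ 15 = 1

1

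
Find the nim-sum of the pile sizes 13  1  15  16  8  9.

18

Write each in binary and XOR column by column:
  01101  (13)
  00001  (1)
  01111  (15)
  10000  (16)
  01000  (8)
  01001  (9)
  -----
  10010  (18)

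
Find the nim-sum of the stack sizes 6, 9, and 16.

31

Bitwise XOR of the heap sizes:
  00110  (6)
  01001  (9)
  10000  (16)
  -----
  11111  (31)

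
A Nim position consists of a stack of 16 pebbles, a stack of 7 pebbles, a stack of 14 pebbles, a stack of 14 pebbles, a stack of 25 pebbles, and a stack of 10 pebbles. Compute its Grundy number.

Compute the nim-sum pairwise:
16 XOR 7 = 23
23 XOR 14 = 25
25 XOR 14 = 23
23 XOR 25 = 14
14 XOR 10 = 4

4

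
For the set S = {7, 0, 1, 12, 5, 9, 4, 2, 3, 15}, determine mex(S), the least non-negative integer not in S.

6

The values 0, 1, 2, 3, 4, 5 are all present; 6 is the first non-negative integer missing from the set.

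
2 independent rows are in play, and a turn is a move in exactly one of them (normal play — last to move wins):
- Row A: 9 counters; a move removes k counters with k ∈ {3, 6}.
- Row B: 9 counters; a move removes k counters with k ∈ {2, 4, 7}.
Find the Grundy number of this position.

Grundy values for row A (subtraction set {3, 6}):
k:     0  1  2  3  4  5  6  7  8  9
g(k):  0  0  0  1  1  1  2  2  2  0
So g(9) = 0.
Grundy values for row B (subtraction set {2, 4, 7}):
g(0) = mex{} = 0
g(1) = mex{} = 0
g(2) = mex{0} = 1
g(3) = mex{0} = 1
g(4) = mex{0,1} = 2
g(5) = mex{0,1} = 2
g(6) = mex{1,2} = 0
g(7) = mex{0,1,2} = 3
g(8) = mex{0,2} = 1
g(9) = mex{1,2,3} = 0
So g(9) = 0.
The value of a disjunctive sum is the nim-sum of the parts.
Combined value = 0 XOR 0 = 0.

0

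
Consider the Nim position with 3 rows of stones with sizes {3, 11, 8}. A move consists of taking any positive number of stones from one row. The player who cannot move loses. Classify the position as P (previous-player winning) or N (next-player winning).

P-position

Nim-sum: 3 ⊕ 11 ⊕ 8 = 0.
The nim-sum is 0, so this is a P-position: the player to move is in a losing position under optimal play.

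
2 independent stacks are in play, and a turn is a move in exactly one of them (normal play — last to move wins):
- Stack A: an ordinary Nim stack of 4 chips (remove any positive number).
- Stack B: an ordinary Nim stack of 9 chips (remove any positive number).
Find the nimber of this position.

13

Stack A is a plain Nim stack of size 4, so its Grundy value is 4.
Stack B is a plain Nim stack of size 9, so its Grundy value is 9.
By the Sprague-Grundy theorem, the Grundy value of a sum of independent games is the XOR of the component values.
Combined value = 4 XOR 9 = 13.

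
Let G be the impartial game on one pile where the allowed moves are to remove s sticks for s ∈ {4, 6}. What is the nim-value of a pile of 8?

2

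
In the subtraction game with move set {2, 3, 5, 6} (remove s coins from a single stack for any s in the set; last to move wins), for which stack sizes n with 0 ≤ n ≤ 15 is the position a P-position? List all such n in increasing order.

Compute g(0), g(1), … for moves {2, 3, 5, 6}:
k:     0  1  2  3  4  5  6  7  8  9 10 11 12 13 14 15
g(k):  0  0  1  1  2  2  3  3  0  0  1  1  2  2  3  3
The P-positions (g = 0) in 0..15 are 0, 1, 8, 9.

0, 1, 8, 9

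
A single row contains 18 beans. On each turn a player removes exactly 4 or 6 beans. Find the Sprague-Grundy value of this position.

2

Build the Grundy sequence with g(k) = mex{g(k−s) : s ∈ {4, 6}, s ≤ k}:
k:     0  1  2  3  4  5  6  7  8  9 10 11 12 13 14 15 16 17 18
g(k):  0  0  0  0  1  1  1  1  2  2  0  0  0  0  1  1  1  1  2
So g(18) = 2.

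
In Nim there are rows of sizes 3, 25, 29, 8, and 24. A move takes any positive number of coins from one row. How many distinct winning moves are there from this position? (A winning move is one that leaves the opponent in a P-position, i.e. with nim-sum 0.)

3

Nim-sum: 3 ^ 25 ^ 29 ^ 8 ^ 24 = 23.
The overall nim-sum is X = 23. A row of size p has a winning move iff p XOR X < p (reduce it to p XOR X).
  3: 3 XOR 23 = 20 ≥ 3 — no move.
  25: 25 XOR 23 = 14 < 25 — winning move (to 14).
  29: 29 XOR 23 = 10 < 29 — winning move (to 10).
  8: 8 XOR 23 = 31 ≥ 8 — no move.
  24: 24 XOR 23 = 15 < 24 — winning move (to 15).
That gives 3 winning moves.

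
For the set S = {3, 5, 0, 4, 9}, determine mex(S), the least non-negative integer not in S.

0 is in the set but 1 is not, so the mex is 1.

1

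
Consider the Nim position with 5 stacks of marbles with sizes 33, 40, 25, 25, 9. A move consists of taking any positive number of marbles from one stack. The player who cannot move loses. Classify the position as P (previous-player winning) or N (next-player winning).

P-position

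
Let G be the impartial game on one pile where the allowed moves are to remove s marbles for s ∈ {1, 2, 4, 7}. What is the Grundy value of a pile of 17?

2

Compute g(0), g(1), … for moves {1, 2, 4, 7}:
k:     0  1  2  3  4  5  6  7  8  9 10 11 12 13 14 15 16 17
g(k):  0  1  2  0  1  2  0  1  2  0  1  2  0  1  2  0  1  2
So g(17) = 2.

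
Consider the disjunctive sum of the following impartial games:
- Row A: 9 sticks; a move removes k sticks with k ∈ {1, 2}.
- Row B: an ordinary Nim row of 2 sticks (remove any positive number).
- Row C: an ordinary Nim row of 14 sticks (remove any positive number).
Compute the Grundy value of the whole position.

Grundy values for row A (subtraction set {1, 2}):
k:     0  1  2  3  4  5  6  7  8  9
g(k):  0  1  2  0  1  2  0  1  2  0
So g(9) = 0.
Row B is a plain Nim row of size 2, so its Grundy value is 2.
Row C is a plain Nim row of size 14, so its Grundy value is 14.
The value of a disjunctive sum is the nim-sum of the parts.
Combined value = 0 XOR 2 XOR 14 = 12.

12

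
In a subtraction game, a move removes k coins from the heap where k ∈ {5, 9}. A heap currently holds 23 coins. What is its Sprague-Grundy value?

1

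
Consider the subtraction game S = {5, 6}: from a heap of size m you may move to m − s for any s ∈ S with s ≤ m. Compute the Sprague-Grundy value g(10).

Grundy values for subtraction set {5, 6}:
g(0) = mex{} = 0
g(1) = mex{} = 0
g(2) = mex{} = 0
g(3) = mex{} = 0
g(4) = mex{} = 0
g(5) = mex{0} = 1
g(6) = mex{0} = 1
g(7) = mex{0} = 1
g(8) = mex{0} = 1
g(9) = mex{0} = 1
g(10) = mex{0,1} = 2
So g(10) = 2.

2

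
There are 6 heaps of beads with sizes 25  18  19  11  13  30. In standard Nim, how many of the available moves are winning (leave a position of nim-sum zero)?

Nim-sum: 25 XOR 18 XOR 19 XOR 11 XOR 13 XOR 30 = 0.
The nim-sum is already 0, so every move leaves a nonzero nim-sum — there are no winning moves.

0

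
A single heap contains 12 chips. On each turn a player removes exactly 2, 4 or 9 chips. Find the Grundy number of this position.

0

Compute g(0), g(1), … for moves {2, 4, 9}:
g(0) = mex{} = 0
g(1) = mex{} = 0
g(2) = mex{0} = 1
g(3) = mex{0} = 1
g(4) = mex{0,1} = 2
g(5) = mex{0,1} = 2
g(6) = mex{1,2} = 0
g(7) = mex{1,2} = 0
g(8) = mex{0,2} = 1
g(9) = mex{0,2} = 1
g(10) = mex{0,1} = 2
g(11) = mex{0,1} = 2
g(12) = mex{1,2} = 0
So g(12) = 0.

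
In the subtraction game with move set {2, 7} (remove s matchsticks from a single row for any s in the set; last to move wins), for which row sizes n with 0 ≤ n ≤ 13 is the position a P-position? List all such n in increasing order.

0, 1, 4, 5, 9, 10, 13

Build the Grundy sequence with g(k) = mex{g(k−s) : s ∈ {2, 7}, s ≤ k}:
g(0) = mex{} = 0
g(1) = mex{} = 0
g(2) = mex{0} = 1
g(3) = mex{0} = 1
g(4) = mex{1} = 0
g(5) = mex{1} = 0
g(6) = mex{0} = 1
g(7) = mex{0} = 1
g(8) = mex{0,1} = 2
g(9) = mex{1} = 0
g(10) = mex{1,2} = 0
g(11) = mex{0} = 1
g(12) = mex{0} = 1
g(13) = mex{1} = 0
The P-positions (g = 0) in 0..13 are 0, 1, 4, 5, 9, 10, 13.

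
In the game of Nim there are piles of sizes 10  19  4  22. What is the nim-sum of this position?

Bitwise XOR of the heap sizes:
  01010  (10)
  10011  (19)
  00100  (4)
  10110  (22)
  -----
  01011  (11)

11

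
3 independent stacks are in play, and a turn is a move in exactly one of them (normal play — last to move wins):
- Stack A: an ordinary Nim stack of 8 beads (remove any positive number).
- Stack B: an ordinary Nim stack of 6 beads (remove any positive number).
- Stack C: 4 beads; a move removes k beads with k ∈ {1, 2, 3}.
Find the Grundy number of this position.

Stack A is a plain Nim stack of size 8, so its Grundy value is 8.
Stack B is a plain Nim stack of size 6, so its Grundy value is 6.
Grundy values for stack C (subtraction set {1, 2, 3}):
k:     0  1  2  3  4
g(k):  0  1  2  3  0
So g(4) = 0.
The value of a disjunctive sum is the nim-sum of the parts.
Combined value = 8 ⊕ 6 ⊕ 0 = 14.

14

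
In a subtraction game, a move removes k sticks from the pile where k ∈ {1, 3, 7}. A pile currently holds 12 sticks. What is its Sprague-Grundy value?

0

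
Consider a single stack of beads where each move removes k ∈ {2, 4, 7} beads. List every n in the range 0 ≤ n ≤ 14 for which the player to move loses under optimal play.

0, 1, 6, 9, 12

Build the Grundy sequence with g(k) = mex{g(k−s) : s ∈ {2, 4, 7}, s ≤ k}:
k:     0  1  2  3  4  5  6  7  8  9 10 11 12 13 14
g(k):  0  0  1  1  2  2  0  3  1  0  2  1  0  2  1
The P-positions (g = 0) in 0..14 are 0, 1, 6, 9, 12.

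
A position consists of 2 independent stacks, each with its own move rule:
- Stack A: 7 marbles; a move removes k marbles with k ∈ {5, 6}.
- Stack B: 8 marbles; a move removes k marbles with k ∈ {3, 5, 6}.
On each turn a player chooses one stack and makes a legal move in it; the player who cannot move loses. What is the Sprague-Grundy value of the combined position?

Grundy values for stack A (subtraction set {5, 6}):
k:     0  1  2  3  4  5  6  7
g(k):  0  0  0  0  0  1  1  1
So g(7) = 1.
For stack B, compute g(0), g(1), … with moves {3, 5, 6}:
k:     0  1  2  3  4  5  6  7  8
g(k):  0  0  0  1  1  1  2  2  2
So g(8) = 2.
By the Sprague-Grundy theorem, the Grundy value of a sum of independent games is the XOR of the component values.
Combined value = 1 XOR 2 = 3.

3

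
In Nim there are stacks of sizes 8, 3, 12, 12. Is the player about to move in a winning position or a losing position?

Winning position

Write each in binary and XOR column by column:
  1000  (8)
  0011  (3)
  1100  (12)
  1100  (12)
  ----
  1011  (11)
The nim-sum is 11 ≠ 0, so this is an N-position: the player to move can win.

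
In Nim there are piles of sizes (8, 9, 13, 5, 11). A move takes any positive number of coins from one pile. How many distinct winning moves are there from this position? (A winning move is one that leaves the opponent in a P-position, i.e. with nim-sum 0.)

1

In binary:
  1000  (8)
  1001  (9)
  1101  (13)
  0101  (5)
  1011  (11)
  ----
  0010  (2)
The overall nim-sum is X = 2. A pile of size p has a winning move iff p XOR X < p (reduce it to p XOR X).
  8: 8 XOR 2 = 10 ≥ 8 — no move.
  9: 9 XOR 2 = 11 ≥ 9 — no move.
  13: 13 XOR 2 = 15 ≥ 13 — no move.
  5: 5 XOR 2 = 7 ≥ 5 — no move.
  11: 11 XOR 2 = 9 < 11 — winning move (to 9).
That gives 1 winning move.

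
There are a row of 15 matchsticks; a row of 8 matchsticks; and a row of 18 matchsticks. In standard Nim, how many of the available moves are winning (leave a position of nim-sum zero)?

1

Write each in binary and XOR column by column:
  01111  (15)
  01000  (8)
  10010  (18)
  -----
  10101  (21)
The overall nim-sum is X = 21. A row of size p has a winning move iff p XOR X < p (reduce it to p XOR X).
  15: 15 XOR 21 = 26 ≥ 15 — no move.
  8: 8 XOR 21 = 29 ≥ 8 — no move.
  18: 18 XOR 21 = 7 < 18 — winning move (to 7).
That gives 1 winning move.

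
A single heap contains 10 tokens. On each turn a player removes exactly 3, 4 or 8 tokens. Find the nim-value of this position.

Build the Grundy sequence with g(k) = mex{g(k−s) : s ∈ {3, 4, 8}, s ≤ k}:
k:     0  1  2  3  4  5  6  7  8  9 10
g(k):  0  0  0  1  1  1  2  0  2  3  1
So g(10) = 1.

1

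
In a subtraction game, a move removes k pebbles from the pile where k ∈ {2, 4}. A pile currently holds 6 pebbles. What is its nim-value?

0

Build the Grundy sequence with g(k) = mex{g(k−s) : s ∈ {2, 4}, s ≤ k}:
k:     0  1  2  3  4  5  6
g(k):  0  0  1  1  2  2  0
So g(6) = 0.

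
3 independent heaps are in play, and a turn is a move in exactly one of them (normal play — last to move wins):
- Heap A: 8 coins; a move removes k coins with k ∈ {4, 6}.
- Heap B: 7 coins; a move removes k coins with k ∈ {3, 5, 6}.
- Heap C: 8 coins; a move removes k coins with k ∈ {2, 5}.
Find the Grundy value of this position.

0

Grundy values for heap A (subtraction set {4, 6}):
g(0) = mex{} = 0
g(1) = mex{} = 0
g(2) = mex{} = 0
g(3) = mex{} = 0
g(4) = mex{0} = 1
g(5) = mex{0} = 1
g(6) = mex{0} = 1
g(7) = mex{0} = 1
g(8) = mex{0,1} = 2
So g(8) = 2.
Grundy values for heap B (subtraction set {3, 5, 6}):
g(0) = mex{} = 0
g(1) = mex{} = 0
g(2) = mex{} = 0
g(3) = mex{0} = 1
g(4) = mex{0} = 1
g(5) = mex{0} = 1
g(6) = mex{0,1} = 2
g(7) = mex{0,1} = 2
So g(7) = 2.
Build the Grundy sequence for heap C with g(k) = mex{g(k−s) : s ∈ {2, 5}, s ≤ k}:
g(0) = mex{} = 0
g(1) = mex{} = 0
g(2) = mex{0} = 1
g(3) = mex{0} = 1
g(4) = mex{1} = 0
g(5) = mex{0,1} = 2
g(6) = mex{0} = 1
g(7) = mex{1,2} = 0
g(8) = mex{1} = 0
So g(8) = 0.
By the Sprague-Grundy theorem, the Grundy value of a sum of independent games is the XOR of the component values.
Combined value = 2 ⊕ 2 ⊕ 0 = 0.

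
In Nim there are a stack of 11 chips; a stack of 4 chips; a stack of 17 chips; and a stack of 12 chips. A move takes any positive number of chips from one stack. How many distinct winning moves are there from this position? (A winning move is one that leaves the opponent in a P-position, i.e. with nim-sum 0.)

1

Bitwise XOR of the heap sizes:
  01011  (11)
  00100  (4)
  10001  (17)
  01100  (12)
  -----
  10010  (18)
The overall nim-sum is X = 18. A stack of size p has a winning move iff p XOR X < p (reduce it to p XOR X).
  11: 11 XOR 18 = 25 ≥ 11 — no move.
  4: 4 XOR 18 = 22 ≥ 4 — no move.
  17: 17 XOR 18 = 3 < 17 — winning move (to 3).
  12: 12 XOR 18 = 30 ≥ 12 — no move.
That gives 1 winning move.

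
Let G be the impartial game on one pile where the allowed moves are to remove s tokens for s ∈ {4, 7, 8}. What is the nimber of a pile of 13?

0

Compute g(0), g(1), … for moves {4, 7, 8}:
k:     0  1  2  3  4  5  6  7  8  9 10 11 12 13
g(k):  0  0  0  0  1  1  1  1  2  2  2  2  0  0
So g(13) = 0.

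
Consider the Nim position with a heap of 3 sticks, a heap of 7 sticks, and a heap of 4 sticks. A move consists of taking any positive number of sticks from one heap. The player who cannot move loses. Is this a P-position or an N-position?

Compute the nim-sum pairwise:
3 ⊕ 7 = 4
4 ⊕ 4 = 0
The nim-sum is 0, so this is a P-position: the player to move is in a losing position under optimal play.

P-position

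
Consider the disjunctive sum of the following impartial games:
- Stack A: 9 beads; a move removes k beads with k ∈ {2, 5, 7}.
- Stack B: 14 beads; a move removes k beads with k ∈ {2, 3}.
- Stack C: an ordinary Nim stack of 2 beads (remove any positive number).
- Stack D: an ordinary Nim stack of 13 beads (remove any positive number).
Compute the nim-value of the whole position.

15

For stack A, compute g(0), g(1), … with moves {2, 5, 7}:
g(0) = mex{} = 0
g(1) = mex{} = 0
g(2) = mex{0} = 1
g(3) = mex{0} = 1
g(4) = mex{1} = 0
g(5) = mex{0,1} = 2
g(6) = mex{0} = 1
g(7) = mex{0,1,2} = 3
g(8) = mex{0,1} = 2
g(9) = mex{0,1,3} = 2
So g(9) = 2.
For stack B, compute g(0), g(1), … with moves {2, 3}:
g(0) = mex{} = 0
g(1) = mex{} = 0
g(2) = mex{0} = 1
g(3) = mex{0} = 1
g(4) = mex{0,1} = 2
g(5) = mex{1} = 0
g(6) = mex{1,2} = 0
g(7) = mex{0,2} = 1
g(8) = mex{0} = 1
g(9) = mex{0,1} = 2
g(10) = mex{1} = 0
g(11) = mex{1,2} = 0
g(12) = mex{0,2} = 1
g(13) = mex{0} = 1
g(14) = mex{0,1} = 2
So g(14) = 2.
Stack C is a plain Nim stack of size 2, so its Grundy value is 2.
Stack D is a plain Nim stack of size 13, so its Grundy value is 13.
By the Sprague-Grundy theorem, the Grundy value of a sum of independent games is the XOR of the component values.
Combined value = 2 XOR 2 XOR 2 XOR 13 = 15.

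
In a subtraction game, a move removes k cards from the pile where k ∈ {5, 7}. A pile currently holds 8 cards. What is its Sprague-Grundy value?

Compute g(0), g(1), … for moves {5, 7}:
g(0) = mex{} = 0
g(1) = mex{} = 0
g(2) = mex{} = 0
g(3) = mex{} = 0
g(4) = mex{} = 0
g(5) = mex{0} = 1
g(6) = mex{0} = 1
g(7) = mex{0} = 1
g(8) = mex{0} = 1
So g(8) = 1.

1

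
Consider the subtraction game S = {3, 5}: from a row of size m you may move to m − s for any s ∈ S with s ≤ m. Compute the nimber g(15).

2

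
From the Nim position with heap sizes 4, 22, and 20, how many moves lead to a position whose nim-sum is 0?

3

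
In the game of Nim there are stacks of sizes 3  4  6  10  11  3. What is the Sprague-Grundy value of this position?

Bitwise XOR of the heap sizes:
  0011  (3)
  0100  (4)
  0110  (6)
  1010  (10)
  1011  (11)
  0011  (3)
  ----
  0011  (3)

3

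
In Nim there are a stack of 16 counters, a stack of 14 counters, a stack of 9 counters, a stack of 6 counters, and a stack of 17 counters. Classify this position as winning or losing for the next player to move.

Losing position

Nim-sum: 16 XOR 14 XOR 9 XOR 6 XOR 17 = 0.
The nim-sum is 0, so this is a P-position: the player to move is in a losing position under optimal play.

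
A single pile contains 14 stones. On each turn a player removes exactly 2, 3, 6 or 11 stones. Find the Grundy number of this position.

Compute g(0), g(1), … for moves {2, 3, 6, 11}:
g(0) = mex{} = 0
g(1) = mex{} = 0
g(2) = mex{0} = 1
g(3) = mex{0} = 1
g(4) = mex{0,1} = 2
g(5) = mex{1} = 0
g(6) = mex{0,1,2} = 3
g(7) = mex{0,2} = 1
g(8) = mex{0,1,3} = 2
g(9) = mex{1,3} = 0
g(10) = mex{1,2} = 0
g(11) = mex{0,2} = 1
g(12) = mex{0,3} = 1
g(13) = mex{0,1} = 2
g(14) = mex{1,2} = 0
So g(14) = 0.

0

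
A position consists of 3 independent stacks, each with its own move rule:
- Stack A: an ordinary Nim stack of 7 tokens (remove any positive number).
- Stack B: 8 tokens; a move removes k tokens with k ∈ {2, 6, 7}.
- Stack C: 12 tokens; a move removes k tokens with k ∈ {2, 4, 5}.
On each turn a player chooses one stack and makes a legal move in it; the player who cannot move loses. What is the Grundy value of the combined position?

7

Stack A is a plain Nim stack of size 7, so its Grundy value is 7.
For stack B, compute g(0), g(1), … with moves {2, 6, 7}:
k:     0  1  2  3  4  5  6  7  8
g(k):  0  0  1  1  0  0  1  1  2
So g(8) = 2.
Build the Grundy sequence for stack C with g(k) = mex{g(k−s) : s ∈ {2, 4, 5}, s ≤ k}:
g(0) = mex{} = 0
g(1) = mex{} = 0
g(2) = mex{0} = 1
g(3) = mex{0} = 1
g(4) = mex{0,1} = 2
g(5) = mex{0,1} = 2
g(6) = mex{0,1,2} = 3
g(7) = mex{1,2} = 0
g(8) = mex{1,2,3} = 0
g(9) = mex{0,2} = 1
g(10) = mex{0,2,3} = 1
g(11) = mex{0,1,3} = 2
g(12) = mex{0,1} = 2
So g(12) = 2.
By the Sprague-Grundy theorem, the Grundy value of a sum of independent games is the XOR of the component values.
Combined value = 7 ⊕ 2 ⊕ 2 = 7.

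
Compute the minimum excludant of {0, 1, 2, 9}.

3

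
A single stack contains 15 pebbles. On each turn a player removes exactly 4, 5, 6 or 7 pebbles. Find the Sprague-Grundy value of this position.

1

Grundy values for subtraction set {4, 5, 6, 7}:
k:     0  1  2  3  4  5  6  7  8  9 10 11 12 13 14 15
g(k):  0  0  0  0  1  1  1  1  2  2  2  0  0  0  0  1
So g(15) = 1.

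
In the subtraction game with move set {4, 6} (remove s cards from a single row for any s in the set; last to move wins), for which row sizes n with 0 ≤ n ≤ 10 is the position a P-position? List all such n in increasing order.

0, 1, 2, 3, 10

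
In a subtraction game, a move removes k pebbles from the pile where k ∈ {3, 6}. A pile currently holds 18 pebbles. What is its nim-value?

Compute g(0), g(1), … for moves {3, 6}:
k:     0  1  2  3  4  5  6  7  8  9 10 11 12 13 14 15 16 17 18
g(k):  0  0  0  1  1  1  2  2  2  0  0  0  1  1  1  2  2  2  0
So g(18) = 0.

0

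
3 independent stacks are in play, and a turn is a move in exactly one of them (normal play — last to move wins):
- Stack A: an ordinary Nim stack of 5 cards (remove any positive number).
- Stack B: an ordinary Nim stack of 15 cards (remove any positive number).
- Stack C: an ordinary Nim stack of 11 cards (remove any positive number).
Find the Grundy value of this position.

1

Stack A is a plain Nim stack of size 5, so its Grundy value is 5.
Stack B is a plain Nim stack of size 15, so its Grundy value is 15.
Stack C is a plain Nim stack of size 11, so its Grundy value is 11.
The value of a disjunctive sum is the nim-sum of the parts.
Combined value = 5 XOR 15 XOR 11 = 1.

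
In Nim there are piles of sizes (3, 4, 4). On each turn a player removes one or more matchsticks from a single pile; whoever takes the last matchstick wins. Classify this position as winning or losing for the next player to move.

Nim-sum: 3 ⊕ 4 ⊕ 4 = 3.
The nim-sum is 3 ≠ 0, so this is an N-position: the player to move can win.

Winning position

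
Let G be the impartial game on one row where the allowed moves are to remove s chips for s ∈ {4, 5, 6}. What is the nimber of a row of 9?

Grundy values for subtraction set {4, 5, 6}:
k:     0  1  2  3  4  5  6  7  8  9
g(k):  0  0  0  0  1  1  1  1  2  2
So g(9) = 2.

2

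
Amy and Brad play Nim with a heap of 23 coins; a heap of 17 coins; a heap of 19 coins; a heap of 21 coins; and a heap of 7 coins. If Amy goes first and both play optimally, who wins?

Nim-sum: 23 ^ 17 ^ 19 ^ 21 ^ 7 = 7.
The nim-sum is 7 ≠ 0, so this is an N-position: the player to move can win; Amy has a winning move.

Amy wins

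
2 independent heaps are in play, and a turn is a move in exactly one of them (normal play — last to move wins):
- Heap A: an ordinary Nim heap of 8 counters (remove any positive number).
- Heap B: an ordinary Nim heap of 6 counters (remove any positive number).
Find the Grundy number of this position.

14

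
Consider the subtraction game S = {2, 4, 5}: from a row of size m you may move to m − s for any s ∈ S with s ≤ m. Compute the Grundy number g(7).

Compute g(0), g(1), … for moves {2, 4, 5}:
g(0) = mex{} = 0
g(1) = mex{} = 0
g(2) = mex{0} = 1
g(3) = mex{0} = 1
g(4) = mex{0,1} = 2
g(5) = mex{0,1} = 2
g(6) = mex{0,1,2} = 3
g(7) = mex{1,2} = 0
So g(7) = 0.

0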